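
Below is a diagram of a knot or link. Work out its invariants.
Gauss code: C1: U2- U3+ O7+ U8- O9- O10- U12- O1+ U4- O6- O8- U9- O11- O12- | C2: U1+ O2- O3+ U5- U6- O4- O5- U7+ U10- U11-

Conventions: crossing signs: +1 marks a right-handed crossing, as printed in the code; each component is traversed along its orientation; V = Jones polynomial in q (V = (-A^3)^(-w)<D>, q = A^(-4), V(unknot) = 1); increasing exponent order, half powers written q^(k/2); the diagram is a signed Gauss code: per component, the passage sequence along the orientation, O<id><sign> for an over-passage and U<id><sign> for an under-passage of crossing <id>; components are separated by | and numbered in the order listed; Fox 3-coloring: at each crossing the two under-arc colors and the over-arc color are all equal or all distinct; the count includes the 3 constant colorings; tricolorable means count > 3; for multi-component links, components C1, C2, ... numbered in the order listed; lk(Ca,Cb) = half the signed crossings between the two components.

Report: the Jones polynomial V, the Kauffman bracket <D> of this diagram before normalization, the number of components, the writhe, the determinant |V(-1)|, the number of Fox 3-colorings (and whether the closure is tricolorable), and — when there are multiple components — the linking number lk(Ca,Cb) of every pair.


V = q^(-13/2) - q^(-11/2) + q^(-9/2) - 2q^(-7/2) - q^(-3/2)
<D> = -A^-12 - 2A^-4 + 1 - A^4 + A^8 (w = -6)
2 components over 12 crossings, w = -6
lk(C1,C2): -1
9 Fox colorings among 3^12, |V(-1)| = 6: tricolorable
why: the 1 component pair carries total linking -1


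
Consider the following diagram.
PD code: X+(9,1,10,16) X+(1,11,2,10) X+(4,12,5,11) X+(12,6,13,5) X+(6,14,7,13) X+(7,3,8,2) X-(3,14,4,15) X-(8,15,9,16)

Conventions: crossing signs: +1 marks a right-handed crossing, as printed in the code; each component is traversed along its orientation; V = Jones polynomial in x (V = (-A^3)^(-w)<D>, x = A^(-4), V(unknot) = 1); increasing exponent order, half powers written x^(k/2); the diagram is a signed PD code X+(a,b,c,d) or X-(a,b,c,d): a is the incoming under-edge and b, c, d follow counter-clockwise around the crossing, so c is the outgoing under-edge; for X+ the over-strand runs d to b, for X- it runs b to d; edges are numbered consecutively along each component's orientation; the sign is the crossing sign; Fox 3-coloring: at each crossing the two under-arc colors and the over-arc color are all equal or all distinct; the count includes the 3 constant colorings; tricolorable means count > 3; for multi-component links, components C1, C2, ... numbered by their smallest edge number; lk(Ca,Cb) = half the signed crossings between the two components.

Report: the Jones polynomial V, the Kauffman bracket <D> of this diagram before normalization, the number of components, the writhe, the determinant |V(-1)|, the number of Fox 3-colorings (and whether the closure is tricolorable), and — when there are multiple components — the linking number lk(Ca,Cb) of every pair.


V(x) = x - x^2 + 2x^3 - x^4 + x^5 - x^6
bracket: -A^-12 + A^-8 - A^-4 + 2 - A^4 + A^8, w = +4
1 component, writhe +4, over 8 crossings
det 7, colorings 3 of 3^8 — not tricolorable
observation: V spans 5 powers of x: at least 5 crossings in any diagram


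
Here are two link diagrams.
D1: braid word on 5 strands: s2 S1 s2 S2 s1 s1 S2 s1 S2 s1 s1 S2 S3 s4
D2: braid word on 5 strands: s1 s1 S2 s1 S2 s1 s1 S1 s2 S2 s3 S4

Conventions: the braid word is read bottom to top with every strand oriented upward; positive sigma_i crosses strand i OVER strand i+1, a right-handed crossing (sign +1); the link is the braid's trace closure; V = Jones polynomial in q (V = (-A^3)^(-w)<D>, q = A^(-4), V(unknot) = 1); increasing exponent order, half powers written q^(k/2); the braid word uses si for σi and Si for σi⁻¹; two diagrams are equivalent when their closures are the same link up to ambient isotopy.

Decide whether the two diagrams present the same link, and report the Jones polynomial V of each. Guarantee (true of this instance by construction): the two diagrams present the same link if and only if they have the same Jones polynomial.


same link: yes
V(D1) = q^-1 - 1 + 2q - 2q^2 + 2q^3 - 2q^4 + q^5  [14 crossings, <D> = A^-14 - 2A^-10 + 2A^-6 - 2A^-2 + 2A^2 - A^6 + A^10, w = +2]
V(D2) = q^-1 - 1 + 2q - 2q^2 + 2q^3 - 2q^4 + q^5  (w +2, c 12, <D> = A^-14 - 2A^-10 + 2A^-6 - 2A^-2 + 2A^2 - A^6 + A^10)
note: all 2 diagrams share one V(q), hence one class


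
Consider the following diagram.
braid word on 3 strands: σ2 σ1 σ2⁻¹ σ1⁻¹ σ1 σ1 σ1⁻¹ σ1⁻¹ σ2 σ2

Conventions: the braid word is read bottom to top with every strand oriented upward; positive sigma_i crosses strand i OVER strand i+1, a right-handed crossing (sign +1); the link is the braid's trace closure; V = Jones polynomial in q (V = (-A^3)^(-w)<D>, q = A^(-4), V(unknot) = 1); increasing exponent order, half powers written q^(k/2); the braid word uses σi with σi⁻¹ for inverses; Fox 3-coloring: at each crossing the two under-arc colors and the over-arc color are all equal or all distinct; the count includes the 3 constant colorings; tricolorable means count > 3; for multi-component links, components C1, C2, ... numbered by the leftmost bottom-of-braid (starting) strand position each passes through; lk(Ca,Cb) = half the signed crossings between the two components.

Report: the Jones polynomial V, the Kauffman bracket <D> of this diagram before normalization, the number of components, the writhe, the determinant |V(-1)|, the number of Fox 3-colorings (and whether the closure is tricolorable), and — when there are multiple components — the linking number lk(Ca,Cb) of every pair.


V(q) = q + q^3 - q^4
bracket: -A^-10 + A^-6 + A^2, w = +2
1 component, writhe +2, over 10 crossings
det 3, colorings 9 of 3^10 — tricolorable
observation: the span of V is 3, forcing >= 3 crossings in any diagram


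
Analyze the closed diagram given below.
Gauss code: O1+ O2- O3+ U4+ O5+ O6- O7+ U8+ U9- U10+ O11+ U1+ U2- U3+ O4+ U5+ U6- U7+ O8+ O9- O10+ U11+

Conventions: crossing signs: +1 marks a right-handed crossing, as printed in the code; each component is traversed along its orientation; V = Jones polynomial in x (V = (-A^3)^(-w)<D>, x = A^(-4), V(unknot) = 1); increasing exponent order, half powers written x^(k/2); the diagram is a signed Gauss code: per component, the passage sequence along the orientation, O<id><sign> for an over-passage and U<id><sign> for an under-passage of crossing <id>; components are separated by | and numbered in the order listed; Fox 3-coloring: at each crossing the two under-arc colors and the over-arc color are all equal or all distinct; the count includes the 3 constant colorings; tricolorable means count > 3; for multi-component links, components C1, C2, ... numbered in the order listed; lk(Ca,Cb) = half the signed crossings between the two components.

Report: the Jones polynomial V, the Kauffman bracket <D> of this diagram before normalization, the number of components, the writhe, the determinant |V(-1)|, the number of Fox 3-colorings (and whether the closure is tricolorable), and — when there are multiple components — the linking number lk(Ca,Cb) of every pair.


Jones polynomial: V(x) = x^2 + x^4 - x^5 + x^6 - x^7
<D> = A^-13 - A^-9 + A^-5 - A^-1 - A^7; writhe +5
components 1, writhe +5 (11 crossings)
3-colorings: 3 of 3^11, det 5 — not tricolorable
note: det 5 = |V(-1)|; not divisible by 3, so not tricolorable


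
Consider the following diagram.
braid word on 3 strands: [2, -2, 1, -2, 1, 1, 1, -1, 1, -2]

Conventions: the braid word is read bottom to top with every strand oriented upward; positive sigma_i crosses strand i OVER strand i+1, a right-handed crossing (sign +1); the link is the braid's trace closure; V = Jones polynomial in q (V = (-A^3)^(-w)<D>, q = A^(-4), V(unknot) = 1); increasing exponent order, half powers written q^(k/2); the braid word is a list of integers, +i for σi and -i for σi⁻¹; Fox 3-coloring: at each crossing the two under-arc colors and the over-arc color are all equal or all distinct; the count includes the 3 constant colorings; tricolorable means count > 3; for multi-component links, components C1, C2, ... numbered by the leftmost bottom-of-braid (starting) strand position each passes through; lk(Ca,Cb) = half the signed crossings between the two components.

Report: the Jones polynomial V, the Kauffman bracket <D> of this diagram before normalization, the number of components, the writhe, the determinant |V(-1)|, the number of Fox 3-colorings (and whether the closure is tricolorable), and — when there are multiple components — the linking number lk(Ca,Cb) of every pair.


Jones polynomial: V(q) = q^-1 - 1 + 2q - 2q^2 + 2q^3 - 2q^4 + q^5
<D> = A^-14 - 2A^-10 + 2A^-6 - 2A^-2 + 2A^2 - A^6 + A^10; writhe +2
components 1, writhe +2 (10 crossings)
3-colorings: 3 of 3^10, det 11 — not tricolorable
note: the span of V is 6, forcing >= 6 crossings in any diagram


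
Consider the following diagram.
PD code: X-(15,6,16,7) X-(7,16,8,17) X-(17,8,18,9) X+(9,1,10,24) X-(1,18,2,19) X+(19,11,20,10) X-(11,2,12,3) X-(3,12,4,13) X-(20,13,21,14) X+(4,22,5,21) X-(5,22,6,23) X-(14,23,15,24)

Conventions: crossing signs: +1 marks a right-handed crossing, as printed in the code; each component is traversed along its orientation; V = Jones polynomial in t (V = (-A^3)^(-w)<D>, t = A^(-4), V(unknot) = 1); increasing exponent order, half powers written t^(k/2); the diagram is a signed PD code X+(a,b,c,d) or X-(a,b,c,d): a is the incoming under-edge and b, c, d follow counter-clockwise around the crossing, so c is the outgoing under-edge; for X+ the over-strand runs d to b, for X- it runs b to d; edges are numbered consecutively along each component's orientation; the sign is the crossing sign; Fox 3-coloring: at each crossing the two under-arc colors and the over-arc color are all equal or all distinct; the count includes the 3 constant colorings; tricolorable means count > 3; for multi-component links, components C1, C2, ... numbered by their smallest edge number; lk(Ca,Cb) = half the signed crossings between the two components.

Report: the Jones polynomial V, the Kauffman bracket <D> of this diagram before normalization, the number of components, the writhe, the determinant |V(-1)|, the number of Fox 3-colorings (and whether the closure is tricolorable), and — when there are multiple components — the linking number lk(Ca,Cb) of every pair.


Jones polynomial: V(t) = t^-10 - 3t^-9 + 5t^-8 - 7t^-7 + 7t^-6 - 7t^-5 + 6t^-4 - 3t^-3 + 2t^-2
<D> = 2A^-10 - 3A^-6 + 6A^-2 - 7A^2 + 7A^6 - 7A^10 + 5A^14 - 3A^18 + A^22; writhe -6
components 1, writhe -6 (12 crossings)
3-colorings: 3 of 3^12, det 41 — not tricolorable
note: V spans 8 powers of t: at least 8 crossings in any diagram


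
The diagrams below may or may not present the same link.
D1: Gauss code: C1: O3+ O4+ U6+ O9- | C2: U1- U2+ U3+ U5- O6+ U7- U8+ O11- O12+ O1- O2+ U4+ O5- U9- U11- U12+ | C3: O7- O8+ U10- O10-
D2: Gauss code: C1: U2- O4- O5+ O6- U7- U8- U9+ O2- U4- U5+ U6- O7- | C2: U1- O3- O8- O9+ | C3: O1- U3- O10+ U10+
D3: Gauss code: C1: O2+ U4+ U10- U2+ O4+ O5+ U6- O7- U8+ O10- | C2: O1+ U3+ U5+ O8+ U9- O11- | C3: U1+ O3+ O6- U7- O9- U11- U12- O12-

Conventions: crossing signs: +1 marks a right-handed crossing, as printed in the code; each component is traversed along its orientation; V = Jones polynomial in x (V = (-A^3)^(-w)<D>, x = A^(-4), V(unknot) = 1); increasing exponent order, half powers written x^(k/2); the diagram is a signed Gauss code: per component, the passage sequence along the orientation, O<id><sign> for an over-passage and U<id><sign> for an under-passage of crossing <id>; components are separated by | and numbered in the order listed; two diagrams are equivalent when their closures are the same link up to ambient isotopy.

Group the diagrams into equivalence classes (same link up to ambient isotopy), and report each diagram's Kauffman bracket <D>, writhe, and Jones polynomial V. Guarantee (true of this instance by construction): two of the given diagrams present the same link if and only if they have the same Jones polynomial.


classes: {D1} | {D2} | {D3}
V(D1) = 1 + x + x^2 + x^3  [12 crossings, <D> = A^-12 + A^-8 + A^-4 + 1, w = 0]
V(D2) = -x^-7 + x^-4 + 2x^-3 + x^-2 + x^-1  [10 crossings, <D> = A^-8 + A^-4 + 2 + A^4 - A^16, w = -4]
V(D3) = x^-2 + 2 + x^2  (w 0, c 12, <D> = A^-8 + 2 + A^8)
insight: 3 classes among 3 diagrams; unequal V(x) rules out equality


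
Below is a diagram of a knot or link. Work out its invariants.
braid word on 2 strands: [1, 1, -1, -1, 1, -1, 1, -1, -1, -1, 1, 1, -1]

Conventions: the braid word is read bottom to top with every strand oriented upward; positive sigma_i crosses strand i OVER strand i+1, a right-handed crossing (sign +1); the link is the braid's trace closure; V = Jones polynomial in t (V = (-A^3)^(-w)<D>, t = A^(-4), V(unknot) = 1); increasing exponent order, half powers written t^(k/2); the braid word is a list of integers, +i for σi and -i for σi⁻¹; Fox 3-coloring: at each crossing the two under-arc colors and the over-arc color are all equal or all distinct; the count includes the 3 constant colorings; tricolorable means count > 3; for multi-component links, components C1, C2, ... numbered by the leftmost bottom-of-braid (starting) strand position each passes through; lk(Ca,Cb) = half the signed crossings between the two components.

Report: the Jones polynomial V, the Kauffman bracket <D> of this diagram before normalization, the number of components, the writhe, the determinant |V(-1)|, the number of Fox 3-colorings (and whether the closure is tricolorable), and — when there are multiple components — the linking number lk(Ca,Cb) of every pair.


V = 1
<D> = -A^-3 (w = -1)
1 component over 13 crossings, w = -1
3 Fox colorings among 3^13, |V(-1)| = 1: not tricolorable
why: |V(-1)| = 1: so not tricolorable, since 3 does not divide 1


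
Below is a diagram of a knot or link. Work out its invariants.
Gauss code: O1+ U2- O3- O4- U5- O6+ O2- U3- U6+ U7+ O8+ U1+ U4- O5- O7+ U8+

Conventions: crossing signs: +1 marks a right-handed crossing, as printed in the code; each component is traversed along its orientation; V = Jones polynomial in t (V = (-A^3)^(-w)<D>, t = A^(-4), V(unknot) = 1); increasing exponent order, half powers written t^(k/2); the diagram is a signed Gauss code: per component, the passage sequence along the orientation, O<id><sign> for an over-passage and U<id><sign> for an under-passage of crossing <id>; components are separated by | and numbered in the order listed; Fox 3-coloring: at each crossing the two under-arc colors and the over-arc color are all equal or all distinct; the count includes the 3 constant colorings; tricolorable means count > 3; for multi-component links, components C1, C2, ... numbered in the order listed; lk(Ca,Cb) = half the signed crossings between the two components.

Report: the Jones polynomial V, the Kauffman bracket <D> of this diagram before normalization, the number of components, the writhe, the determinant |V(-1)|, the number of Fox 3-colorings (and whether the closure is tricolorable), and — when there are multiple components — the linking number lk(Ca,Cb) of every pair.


V = -t^-3 + 2t^-2 - 2t^-1 + 3 - 2t + 2t^2 - t^3
<D> = -A^-12 + 2A^-8 - 2A^-4 + 3 - 2A^4 + 2A^8 - A^12 (w = 0)
1 component over 8 crossings, w = 0
3 Fox colorings among 3^8, |V(-1)| = 13: not tricolorable
why: V is palindromic (span 6, det 13): t -> 1/t fixes it; necessary, not sufficient, for amphichirality


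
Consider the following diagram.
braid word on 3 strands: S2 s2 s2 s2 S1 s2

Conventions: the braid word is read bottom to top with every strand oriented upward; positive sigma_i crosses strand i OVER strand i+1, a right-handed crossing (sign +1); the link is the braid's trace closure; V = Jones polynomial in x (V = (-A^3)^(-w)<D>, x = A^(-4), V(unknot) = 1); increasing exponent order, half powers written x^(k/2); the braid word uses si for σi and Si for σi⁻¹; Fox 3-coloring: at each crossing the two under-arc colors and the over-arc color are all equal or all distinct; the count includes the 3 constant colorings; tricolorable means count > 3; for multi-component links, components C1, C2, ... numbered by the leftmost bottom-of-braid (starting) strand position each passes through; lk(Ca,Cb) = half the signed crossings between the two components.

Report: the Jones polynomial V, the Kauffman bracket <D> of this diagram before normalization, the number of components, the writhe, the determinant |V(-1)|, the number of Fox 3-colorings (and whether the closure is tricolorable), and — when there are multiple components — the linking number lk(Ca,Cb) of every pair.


V(x) = x + x^3 - x^4
bracket: -A^-10 + A^-6 + A^2, w = +2
1 component, writhe +2, over 6 crossings
det 3, colorings 9 of 3^6 — tricolorable
observation: the span of V is 3, forcing >= 3 crossings in any diagram


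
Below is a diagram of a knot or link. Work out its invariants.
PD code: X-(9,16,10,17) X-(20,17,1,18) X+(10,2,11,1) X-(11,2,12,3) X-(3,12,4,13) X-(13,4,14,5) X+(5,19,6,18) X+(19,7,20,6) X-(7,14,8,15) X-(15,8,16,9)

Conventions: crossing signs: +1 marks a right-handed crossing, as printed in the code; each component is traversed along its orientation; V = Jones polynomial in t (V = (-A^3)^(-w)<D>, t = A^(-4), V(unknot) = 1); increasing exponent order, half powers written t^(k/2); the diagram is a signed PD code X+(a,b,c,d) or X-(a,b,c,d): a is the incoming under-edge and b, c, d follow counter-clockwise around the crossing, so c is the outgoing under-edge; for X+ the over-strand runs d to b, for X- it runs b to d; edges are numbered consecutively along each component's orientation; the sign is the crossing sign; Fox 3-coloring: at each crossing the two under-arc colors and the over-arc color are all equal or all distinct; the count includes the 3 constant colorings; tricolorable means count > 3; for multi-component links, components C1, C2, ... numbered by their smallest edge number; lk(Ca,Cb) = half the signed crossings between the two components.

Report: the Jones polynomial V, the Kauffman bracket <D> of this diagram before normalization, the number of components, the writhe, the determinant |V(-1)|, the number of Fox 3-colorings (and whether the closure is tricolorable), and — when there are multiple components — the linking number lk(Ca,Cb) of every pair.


V(t) = -t^-6 + t^-5 - t^-4 + 2t^-3 - t^-2 + t^-1
bracket: A^-8 - A^-4 + 2 - A^4 + A^8 - A^12, w = -4
1 component, writhe -4, over 10 crossings
det 7, colorings 3 of 3^10 — not tricolorable
observation: w = -4 (over 10 crossings) is diagram-only; (-A^3)^(4) removes it from V


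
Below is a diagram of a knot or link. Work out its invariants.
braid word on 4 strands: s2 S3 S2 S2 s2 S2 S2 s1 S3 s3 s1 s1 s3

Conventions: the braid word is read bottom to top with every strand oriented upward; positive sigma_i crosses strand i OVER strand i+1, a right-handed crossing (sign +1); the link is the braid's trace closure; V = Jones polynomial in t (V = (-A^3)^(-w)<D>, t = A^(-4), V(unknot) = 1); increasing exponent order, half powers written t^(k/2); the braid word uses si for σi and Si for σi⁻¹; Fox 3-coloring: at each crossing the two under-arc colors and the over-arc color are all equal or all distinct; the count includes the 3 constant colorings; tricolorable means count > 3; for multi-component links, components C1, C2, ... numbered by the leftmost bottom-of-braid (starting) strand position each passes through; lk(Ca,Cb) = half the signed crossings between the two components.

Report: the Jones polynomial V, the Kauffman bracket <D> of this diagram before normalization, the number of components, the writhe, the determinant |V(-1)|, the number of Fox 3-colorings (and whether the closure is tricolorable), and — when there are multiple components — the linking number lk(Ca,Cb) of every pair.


Jones polynomial: V(t) = -t^-3 + t^-2 - t^-1 + 3 - t + t^2 - t^3
<D> = A^-9 - A^-5 + A^-1 - 3A^3 + A^7 - A^11 + A^15; writhe +1
components 1, writhe +1 (13 crossings)
3-colorings: 27 of 3^13, det 9 — tricolorable
note: det 9 = |V(-1)|; divisible by 3, so tricolorable


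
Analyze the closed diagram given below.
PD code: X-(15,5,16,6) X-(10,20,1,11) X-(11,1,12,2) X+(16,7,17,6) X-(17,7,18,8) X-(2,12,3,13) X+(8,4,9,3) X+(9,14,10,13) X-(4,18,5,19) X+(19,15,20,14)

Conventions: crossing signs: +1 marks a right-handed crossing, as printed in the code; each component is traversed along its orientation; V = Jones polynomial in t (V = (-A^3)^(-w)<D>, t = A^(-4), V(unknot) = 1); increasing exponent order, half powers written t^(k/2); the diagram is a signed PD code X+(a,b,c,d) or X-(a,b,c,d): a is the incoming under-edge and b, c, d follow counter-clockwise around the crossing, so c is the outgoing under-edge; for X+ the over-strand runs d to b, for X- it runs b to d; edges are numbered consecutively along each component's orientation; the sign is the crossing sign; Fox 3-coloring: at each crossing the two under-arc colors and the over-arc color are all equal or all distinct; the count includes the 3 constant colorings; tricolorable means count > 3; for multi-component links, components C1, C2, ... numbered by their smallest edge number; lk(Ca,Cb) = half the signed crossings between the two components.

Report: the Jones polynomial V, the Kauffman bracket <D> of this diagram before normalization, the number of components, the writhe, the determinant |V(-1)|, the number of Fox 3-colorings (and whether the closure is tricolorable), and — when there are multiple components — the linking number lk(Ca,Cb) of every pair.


V = -t^(-9/2) - t^(-5/2) + t^(-3/2) - t^(-1/2)
<D> = -A^-4 + 1 - A^4 - A^12 (w = -2)
2 components over 10 crossings, w = -2
lk(C1,C2): -2
3 Fox colorings among 3^10, |V(-1)| = 4: not tricolorable
why: the 1 component pair carries total linking -2


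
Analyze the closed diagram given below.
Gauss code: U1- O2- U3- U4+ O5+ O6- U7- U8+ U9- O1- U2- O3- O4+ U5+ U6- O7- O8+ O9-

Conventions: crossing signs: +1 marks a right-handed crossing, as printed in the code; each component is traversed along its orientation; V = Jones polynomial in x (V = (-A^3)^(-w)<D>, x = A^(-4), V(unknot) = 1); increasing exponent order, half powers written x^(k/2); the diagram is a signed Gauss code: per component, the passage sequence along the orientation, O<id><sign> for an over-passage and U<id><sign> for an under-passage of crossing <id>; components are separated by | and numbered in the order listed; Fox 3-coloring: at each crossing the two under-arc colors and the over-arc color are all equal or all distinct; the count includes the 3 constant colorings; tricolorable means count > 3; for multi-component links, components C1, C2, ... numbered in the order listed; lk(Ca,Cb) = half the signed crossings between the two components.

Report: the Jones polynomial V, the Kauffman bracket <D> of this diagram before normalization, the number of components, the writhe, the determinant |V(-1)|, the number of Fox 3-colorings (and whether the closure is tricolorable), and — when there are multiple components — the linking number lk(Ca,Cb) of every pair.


V(x) = -x^-4 + x^-3 + x^-1
bracket: -A^-5 - A^3 + A^7, w = -3
1 component, writhe -3, over 9 crossings
det 3, colorings 9 of 3^9 — tricolorable
observation: V spans 3 powers of x: at least 3 crossings in any diagram


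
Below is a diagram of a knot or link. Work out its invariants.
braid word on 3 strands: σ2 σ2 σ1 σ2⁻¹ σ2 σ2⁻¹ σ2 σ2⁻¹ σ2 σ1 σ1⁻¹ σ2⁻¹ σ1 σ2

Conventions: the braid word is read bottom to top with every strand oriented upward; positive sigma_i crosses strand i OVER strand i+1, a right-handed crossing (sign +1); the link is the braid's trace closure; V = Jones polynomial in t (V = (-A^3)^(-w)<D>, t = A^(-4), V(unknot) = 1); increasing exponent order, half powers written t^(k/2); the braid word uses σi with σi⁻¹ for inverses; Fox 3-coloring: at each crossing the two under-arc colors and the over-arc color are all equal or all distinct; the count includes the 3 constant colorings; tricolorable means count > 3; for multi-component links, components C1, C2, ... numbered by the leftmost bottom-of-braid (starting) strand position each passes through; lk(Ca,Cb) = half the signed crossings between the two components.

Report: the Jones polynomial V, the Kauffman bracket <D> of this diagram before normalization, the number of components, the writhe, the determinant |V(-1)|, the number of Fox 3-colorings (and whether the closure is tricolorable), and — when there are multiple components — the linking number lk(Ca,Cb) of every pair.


V = t - t^2 + 2t^3 - t^4 + t^5 - t^6
<D> = -A^-12 + A^-8 - A^-4 + 2 - A^4 + A^8 (w = +4)
1 component over 14 crossings, w = +4
3 Fox colorings among 3^14, |V(-1)| = 7: not tricolorable
why: the span of V is 5, forcing >= 5 crossings in any diagram


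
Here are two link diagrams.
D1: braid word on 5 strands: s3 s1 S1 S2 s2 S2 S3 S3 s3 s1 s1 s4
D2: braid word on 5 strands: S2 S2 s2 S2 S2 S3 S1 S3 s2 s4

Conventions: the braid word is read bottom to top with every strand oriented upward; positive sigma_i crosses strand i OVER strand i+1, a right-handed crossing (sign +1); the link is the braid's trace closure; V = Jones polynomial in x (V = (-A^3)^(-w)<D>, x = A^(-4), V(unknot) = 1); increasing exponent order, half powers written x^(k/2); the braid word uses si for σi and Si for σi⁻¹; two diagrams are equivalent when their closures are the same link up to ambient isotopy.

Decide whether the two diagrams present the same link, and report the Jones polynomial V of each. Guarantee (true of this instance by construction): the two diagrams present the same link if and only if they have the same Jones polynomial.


equivalent: no
V(D1) = 1 + x + x^2 + x^3  (w +2, c 12, <D> = A^-6 + A^-2 + A^2 + A^6)
V(D2) = x^-5 + 2x^-3 + x^-1  (w -4, c 10, <D> = A^-8 + 2 + A^8)
why: 2 classes among 2 diagrams; unequal V(x) rules out equality


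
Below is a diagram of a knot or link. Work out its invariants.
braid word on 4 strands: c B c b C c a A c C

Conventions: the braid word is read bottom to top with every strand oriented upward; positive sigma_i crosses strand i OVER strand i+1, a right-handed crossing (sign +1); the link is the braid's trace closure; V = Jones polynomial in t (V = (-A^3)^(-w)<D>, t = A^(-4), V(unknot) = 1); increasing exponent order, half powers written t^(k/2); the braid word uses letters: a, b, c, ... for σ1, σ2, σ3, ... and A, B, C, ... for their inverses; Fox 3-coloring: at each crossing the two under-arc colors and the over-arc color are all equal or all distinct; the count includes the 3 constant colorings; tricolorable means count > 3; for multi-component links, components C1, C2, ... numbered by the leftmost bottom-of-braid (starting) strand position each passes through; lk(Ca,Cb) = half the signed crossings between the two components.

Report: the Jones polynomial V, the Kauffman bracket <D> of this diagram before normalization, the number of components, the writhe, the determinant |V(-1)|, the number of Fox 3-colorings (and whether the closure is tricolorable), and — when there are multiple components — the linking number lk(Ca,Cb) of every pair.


V = -t^(-1/2) - t^(1/2)
<D> = -A^4 - A^8 (w = +2)
2 components over 10 crossings, w = +2
lk(C1,C2): 0
9 Fox colorings among 3^11, |V(-1)| = 0: tricolorable
why: the 1 component pair carries total linking 0


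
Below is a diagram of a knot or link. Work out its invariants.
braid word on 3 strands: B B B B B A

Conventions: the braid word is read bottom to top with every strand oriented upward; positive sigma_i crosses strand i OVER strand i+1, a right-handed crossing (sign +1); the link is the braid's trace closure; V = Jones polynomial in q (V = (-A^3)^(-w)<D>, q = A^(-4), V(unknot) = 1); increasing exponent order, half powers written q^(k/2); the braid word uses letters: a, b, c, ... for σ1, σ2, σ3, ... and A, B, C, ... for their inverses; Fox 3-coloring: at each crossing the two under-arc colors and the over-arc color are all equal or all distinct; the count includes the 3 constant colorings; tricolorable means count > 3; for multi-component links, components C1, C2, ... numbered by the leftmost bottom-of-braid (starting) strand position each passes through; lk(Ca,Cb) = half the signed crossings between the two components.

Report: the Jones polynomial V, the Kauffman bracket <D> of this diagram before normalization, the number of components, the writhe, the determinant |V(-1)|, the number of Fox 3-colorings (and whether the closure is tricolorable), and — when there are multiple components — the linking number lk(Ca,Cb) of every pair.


V = -q^-7 + q^-6 - q^-5 + q^-4 + q^-2
<D> = A^-10 + A^-2 - A^2 + A^6 - A^10 (w = -6)
1 component over 6 crossings, w = -6
3 Fox colorings among 3^6, |V(-1)| = 5: not tricolorable
why: |V(-1)| = 5: so not tricolorable, since 3 does not divide 5


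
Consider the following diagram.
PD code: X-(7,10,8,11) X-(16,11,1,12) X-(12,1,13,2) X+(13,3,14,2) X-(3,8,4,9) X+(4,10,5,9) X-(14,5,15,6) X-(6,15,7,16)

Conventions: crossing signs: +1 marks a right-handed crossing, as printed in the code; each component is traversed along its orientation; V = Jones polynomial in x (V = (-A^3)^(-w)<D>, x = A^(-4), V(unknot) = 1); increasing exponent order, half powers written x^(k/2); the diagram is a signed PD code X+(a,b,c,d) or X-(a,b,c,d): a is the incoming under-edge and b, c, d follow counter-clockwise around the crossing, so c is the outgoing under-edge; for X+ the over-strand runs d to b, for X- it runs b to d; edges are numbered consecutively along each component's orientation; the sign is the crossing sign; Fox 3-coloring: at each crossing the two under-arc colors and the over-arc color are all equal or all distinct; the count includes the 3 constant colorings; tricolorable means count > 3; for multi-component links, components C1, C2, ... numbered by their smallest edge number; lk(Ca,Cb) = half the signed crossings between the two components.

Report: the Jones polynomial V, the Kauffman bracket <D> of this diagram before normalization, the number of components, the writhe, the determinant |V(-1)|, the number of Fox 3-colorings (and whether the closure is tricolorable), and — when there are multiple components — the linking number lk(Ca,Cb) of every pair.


Jones polynomial: V(x) = -x^-4 + x^-3 + x^-1
<D> = A^-8 + 1 - A^4; writhe -4
components 1, writhe -4 (8 crossings)
3-colorings: 9 of 3^8, det 3 — tricolorable
note: w = -4 (over 8 crossings) is diagram-only; (-A^3)^(4) removes it from V


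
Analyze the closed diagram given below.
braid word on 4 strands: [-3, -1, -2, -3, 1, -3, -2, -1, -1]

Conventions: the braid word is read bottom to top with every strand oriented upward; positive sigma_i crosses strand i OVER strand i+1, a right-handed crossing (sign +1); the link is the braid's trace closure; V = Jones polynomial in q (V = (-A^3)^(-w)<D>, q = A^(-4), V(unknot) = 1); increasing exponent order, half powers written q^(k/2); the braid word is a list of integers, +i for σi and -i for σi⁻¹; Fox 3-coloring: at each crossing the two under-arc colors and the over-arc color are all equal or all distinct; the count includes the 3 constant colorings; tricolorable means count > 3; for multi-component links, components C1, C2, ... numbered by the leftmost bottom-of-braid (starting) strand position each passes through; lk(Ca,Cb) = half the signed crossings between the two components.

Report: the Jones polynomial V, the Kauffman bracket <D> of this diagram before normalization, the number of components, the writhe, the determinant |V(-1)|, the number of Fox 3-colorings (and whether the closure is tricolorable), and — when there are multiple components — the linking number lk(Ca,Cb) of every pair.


V(q) = -q^-9 + 2q^-8 - 3q^-7 + 3q^-6 - 3q^-5 + 3q^-4 - q^-3 + q^-2
bracket: -A^-13 + A^-9 - 3A^-5 + 3A^-1 - 3A^3 + 3A^7 - 2A^11 + A^15, w = -7
1 component, writhe -7, over 9 crossings
det 17, colorings 3 of 3^9 — not tricolorable
observation: det 17 = |V(-1)|; not divisible by 3, so not tricolorable


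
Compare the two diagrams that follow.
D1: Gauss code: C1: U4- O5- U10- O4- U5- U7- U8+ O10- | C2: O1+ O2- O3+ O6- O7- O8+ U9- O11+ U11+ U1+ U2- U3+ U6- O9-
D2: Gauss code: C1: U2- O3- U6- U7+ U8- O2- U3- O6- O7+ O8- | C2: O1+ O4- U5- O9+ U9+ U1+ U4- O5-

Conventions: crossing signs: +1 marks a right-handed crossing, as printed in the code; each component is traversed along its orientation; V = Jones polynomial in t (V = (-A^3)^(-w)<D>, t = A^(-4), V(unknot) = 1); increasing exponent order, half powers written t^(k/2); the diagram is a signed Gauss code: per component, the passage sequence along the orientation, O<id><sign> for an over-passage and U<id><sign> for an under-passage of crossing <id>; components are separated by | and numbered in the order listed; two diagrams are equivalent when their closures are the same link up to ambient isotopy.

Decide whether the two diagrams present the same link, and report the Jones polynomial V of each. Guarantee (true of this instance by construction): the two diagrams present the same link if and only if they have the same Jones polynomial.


equivalent: yes
V(D1) = t^(-9/2) - t^(-5/2) - t^(-3/2) - t^(-1/2)  (w -3, c 11, <D> = A^-7 + A^-3 + A - A^9)
V(D2) = t^(-9/2) - t^(-5/2) - t^(-3/2) - t^(-1/2)  [9 crossings, <D> = A^-7 + A^-3 + A - A^9, w = -3]
key observation: all 2 diagrams share one V(t), hence one class


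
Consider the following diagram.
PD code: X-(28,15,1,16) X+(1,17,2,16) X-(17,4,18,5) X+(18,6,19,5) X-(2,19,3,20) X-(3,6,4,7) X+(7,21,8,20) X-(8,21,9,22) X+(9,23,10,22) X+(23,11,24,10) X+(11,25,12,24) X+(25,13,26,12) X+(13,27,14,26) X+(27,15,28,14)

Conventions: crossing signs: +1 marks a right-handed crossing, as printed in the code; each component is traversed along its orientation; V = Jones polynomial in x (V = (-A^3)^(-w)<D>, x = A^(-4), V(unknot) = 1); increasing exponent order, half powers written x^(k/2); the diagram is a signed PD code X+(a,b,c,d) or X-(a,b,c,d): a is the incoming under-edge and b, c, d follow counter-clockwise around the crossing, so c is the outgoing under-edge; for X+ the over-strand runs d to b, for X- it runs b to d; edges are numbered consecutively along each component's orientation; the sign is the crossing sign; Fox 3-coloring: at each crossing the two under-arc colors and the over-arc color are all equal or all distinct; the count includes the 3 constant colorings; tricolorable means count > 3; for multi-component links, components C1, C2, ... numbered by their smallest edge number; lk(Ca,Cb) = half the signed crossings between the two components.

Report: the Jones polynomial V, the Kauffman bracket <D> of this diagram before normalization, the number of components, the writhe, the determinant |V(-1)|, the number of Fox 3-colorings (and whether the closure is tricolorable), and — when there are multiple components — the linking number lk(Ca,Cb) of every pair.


V = x^2 + x^4 - x^5 + x^6 - x^7
<D> = -A^-16 + A^-12 - A^-8 + A^-4 + A^4 (w = +4)
1 component over 14 crossings, w = +4
3 Fox colorings among 3^14, |V(-1)| = 5: not tricolorable
why: |V(-1)| = 5: so not tricolorable, since 3 does not divide 5


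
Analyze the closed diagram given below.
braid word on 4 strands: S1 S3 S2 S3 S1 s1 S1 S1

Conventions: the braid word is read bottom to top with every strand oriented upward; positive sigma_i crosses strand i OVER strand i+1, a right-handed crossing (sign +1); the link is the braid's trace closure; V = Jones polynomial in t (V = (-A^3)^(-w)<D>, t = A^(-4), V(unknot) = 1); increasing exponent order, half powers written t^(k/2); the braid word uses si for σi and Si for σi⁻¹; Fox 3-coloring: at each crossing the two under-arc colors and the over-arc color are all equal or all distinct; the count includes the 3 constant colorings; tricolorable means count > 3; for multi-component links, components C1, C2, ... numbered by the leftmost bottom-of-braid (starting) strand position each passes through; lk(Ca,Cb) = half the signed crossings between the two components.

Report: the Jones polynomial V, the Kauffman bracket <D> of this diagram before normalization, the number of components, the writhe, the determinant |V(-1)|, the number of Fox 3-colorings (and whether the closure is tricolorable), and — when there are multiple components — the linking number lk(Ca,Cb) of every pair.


Jones polynomial: V(t) = t^(-13/2) - t^(-11/2) + t^(-9/2) - 2t^(-7/2) - t^(-3/2)
<D> = -A^-12 - 2A^-4 + 1 - A^4 + A^8; writhe -6
components 2, writhe -6 (8 crossings)
linking number lk(C1,C2) = -1
3-colorings: 9 of 3^8, det 6 — tricolorable
note: |V(-1)| = 6: so tricolorable, since 3 divides 6


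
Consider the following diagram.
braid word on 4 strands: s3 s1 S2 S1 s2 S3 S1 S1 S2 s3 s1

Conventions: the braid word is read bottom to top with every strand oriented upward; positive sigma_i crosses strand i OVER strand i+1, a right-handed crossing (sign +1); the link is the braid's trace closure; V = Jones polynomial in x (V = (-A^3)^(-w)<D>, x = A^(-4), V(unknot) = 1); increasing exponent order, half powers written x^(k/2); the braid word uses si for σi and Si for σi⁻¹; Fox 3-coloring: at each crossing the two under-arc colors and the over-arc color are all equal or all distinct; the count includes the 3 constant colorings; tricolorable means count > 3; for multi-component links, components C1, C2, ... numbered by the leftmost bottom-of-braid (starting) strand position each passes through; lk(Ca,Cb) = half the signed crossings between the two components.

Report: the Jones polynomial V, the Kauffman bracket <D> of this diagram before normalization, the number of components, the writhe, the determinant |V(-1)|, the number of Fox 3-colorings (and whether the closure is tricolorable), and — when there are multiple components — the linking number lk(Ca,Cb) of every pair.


Jones polynomial: V(x) = -x^-3 + x^-2 - x^-1 + 3 - x + x^2 - x^3
<D> = A^-15 - A^-11 + A^-7 - 3A^-3 + A - A^5 + A^9; writhe -1
components 1, writhe -1 (11 crossings)
3-colorings: 27 of 3^11, det 9 — tricolorable
note: |V(-1)| = 9: so tricolorable, since 3 divides 9


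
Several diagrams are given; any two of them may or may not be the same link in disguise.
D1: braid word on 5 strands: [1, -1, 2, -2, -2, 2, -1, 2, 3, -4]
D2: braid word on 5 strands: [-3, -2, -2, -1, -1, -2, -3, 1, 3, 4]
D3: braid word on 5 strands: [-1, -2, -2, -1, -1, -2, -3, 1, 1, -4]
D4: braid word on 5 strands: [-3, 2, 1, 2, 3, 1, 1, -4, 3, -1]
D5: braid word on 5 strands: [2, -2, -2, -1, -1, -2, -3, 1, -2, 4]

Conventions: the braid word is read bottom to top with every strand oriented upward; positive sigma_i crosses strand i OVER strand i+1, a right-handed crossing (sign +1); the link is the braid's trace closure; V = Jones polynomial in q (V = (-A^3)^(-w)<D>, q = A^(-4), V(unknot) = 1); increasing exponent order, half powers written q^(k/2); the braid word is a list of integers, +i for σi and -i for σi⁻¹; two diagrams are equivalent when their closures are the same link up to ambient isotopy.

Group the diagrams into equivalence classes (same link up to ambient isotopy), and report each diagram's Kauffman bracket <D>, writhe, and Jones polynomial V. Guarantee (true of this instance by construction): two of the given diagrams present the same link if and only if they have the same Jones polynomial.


grouping into links: {D1} | {D2, D3, D5} | {D4}
V(D1) = 1  (w 0, c 10, <D> = 1)
V(D2) = -q^-6 + q^-5 - q^-4 + 2q^-3 - q^-2 + q^-1  (w -4, c 10, <D> = A^-8 - A^-4 + 2 - A^4 + A^8 - A^12)
D3 (bracket A^-14 - A^-10 + 2A^-6 - A^-2 + A^2 - A^6; 10 crossings at w = -6): V = -q^-6 + q^-5 - q^-4 + 2q^-3 - q^-2 + q^-1
D4 (bracket -A^-4 + 1 + A^8; 10 crossings at w = +4): V = q + q^3 - q^4
V(D5) = -q^-6 + q^-5 - q^-4 + 2q^-3 - q^-2 + q^-1  [10 crossings, <D> = A^-8 - A^-4 + 2 - A^4 + A^8 - A^12, w = -4]
key observation: V(q) takes 3 values over 5 diagrams, fixing the grouping


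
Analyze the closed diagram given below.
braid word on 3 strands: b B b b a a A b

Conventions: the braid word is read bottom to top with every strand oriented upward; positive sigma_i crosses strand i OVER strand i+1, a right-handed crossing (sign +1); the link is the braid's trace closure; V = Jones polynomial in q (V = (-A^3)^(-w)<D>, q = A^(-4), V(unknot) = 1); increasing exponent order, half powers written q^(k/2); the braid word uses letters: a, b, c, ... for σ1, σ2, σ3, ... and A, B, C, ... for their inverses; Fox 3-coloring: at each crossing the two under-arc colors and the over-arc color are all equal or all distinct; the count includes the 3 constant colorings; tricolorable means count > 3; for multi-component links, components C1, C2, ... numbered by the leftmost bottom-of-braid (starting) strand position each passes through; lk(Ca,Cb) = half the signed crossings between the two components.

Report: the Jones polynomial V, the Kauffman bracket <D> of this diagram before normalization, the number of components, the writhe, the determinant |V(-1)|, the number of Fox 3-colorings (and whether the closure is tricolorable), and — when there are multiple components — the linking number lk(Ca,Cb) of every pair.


V = q + q^3 - q^4
<D> = -A^-4 + 1 + A^8 (w = +4)
1 component over 8 crossings, w = +4
9 Fox colorings among 3^8, |V(-1)| = 3: tricolorable
why: w = +4 (over 8 crossings) is diagram-only; (-A^3)^(-4) removes it from V
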